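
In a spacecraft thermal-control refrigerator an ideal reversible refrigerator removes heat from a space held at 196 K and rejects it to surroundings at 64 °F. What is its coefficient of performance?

T_H = 64 °F → (64 − 32) × 5/9 = 17.78 °C = 290.93 K.
Carnot COP: COP_R = T_C/(T_H − T_C) = 196.00/(290.93 − 196.00) = 2.06.

COP_R ≈ 2.06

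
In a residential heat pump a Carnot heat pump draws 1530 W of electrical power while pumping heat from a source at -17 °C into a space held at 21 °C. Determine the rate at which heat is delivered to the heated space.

Q̇_H ≈ 11840 W

T_H = 21 °C → 21 + 273.15 = 294.15 K.
T_C = -17 °C → -17 + 273.15 = 256.15 K.
For a reversible heat pump, COP_HP = T_H/(T_H − T_C) = 294.15/38.00 = 7.7408.
Q_H = COP_HP · W = 7.7408 × 1530 = 11840 W.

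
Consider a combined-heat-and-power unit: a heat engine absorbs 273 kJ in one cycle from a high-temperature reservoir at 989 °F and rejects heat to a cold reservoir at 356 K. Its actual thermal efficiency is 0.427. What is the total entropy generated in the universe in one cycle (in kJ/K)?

ΔS_univ ≈ 0.100 kJ/K

T_H = 989 °F → (989 − 32) × 5/9 = 531.67 °C = 804.82 K.
W = η·Q_H = 0.427 × 273 = 116.6 kJ, so Q_C = Q_H − W = 156.4 kJ.
Reservoir entropy changes: ΔS_H = −Q_H/T_H = −273/804.82 = -0.3392 kJ/K and ΔS_C = +Q_C/T_C = 156.4/356.00 = 0.4394 kJ/K.
ΔS_univ = −Q_H/T_H + Q_C/T_C = 0.100 kJ/K (> 0, since η = 0.427 < η_Carnot = 0.558).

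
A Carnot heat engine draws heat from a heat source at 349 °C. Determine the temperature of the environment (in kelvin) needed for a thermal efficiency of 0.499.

T_H = 349 °C → 349 + 273.15 = 622.15 K.
From η = 1 − T_C/T_H, T_C = T_H·(1 − η) = 622.15 × (1 − 0.499) = 312 K.

T_C ≈ 312 K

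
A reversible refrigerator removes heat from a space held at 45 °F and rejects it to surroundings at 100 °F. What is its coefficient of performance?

COP_R ≈ 9.18

T_H = 100 °F → (100 − 32) × 5/9 = 37.78 °C = 310.93 K.
T_C = 45 °F → (45 − 32) × 5/9 = 7.22 °C = 280.37 K.
Carnot COP: COP_R = T_C/(T_H − T_C) = 280.37/(310.93 − 280.37) = 9.18.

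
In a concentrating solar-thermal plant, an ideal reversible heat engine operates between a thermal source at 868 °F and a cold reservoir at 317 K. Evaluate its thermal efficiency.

η ≈ 0.570

T_H = 868 °F → (868 − 32) × 5/9 = 464.44 °C = 737.59 K.
η_rev = 1 − T_C/T_H = 1 − 317.00/737.59 = 0.570.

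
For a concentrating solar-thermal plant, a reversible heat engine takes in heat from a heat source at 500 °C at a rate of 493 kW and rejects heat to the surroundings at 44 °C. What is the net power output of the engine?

T_H = 500 °C → 500 + 273.15 = 773.15 K.
T_C = 44 °C → 44 + 273.15 = 317.15 K.
η_rev = 1 − T_C/T_H = 1 − 317.15/773.15 = 0.5898.
W = η·Q_H = 0.5898 × 493 = 291 kW.

Ẇ ≈ 291 kW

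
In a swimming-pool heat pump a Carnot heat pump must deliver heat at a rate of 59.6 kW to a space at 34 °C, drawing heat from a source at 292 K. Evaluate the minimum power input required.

T_H = 34 °C → 34 + 273.15 = 307.15 K.
The Carnot heat-pump COP is COP_HP = T_H/(T_H − T_C) = 307.15/15.15 = 20.2739.
W = Q_H/COP_HP = 59.6/20.2739 = 2.94 kW.

Ẇ_in ≈ 2.94 kW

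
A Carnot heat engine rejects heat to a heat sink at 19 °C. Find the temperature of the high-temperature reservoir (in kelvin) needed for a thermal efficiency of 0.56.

T_C = 19 °C → 19 + 273.15 = 292.15 K.
From η = 1 − T_C/T_H, solving for T_H gives T_H = T_C/(1 − η) = 292.15/(1 − 0.56) = 664.0 K.

T_H ≈ 664.0 K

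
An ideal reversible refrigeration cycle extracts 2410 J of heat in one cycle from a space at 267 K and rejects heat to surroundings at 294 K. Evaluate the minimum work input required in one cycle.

The reversible coefficient of performance is COP_R = T_C/(T_H − T_C) = 267.00/27.00 = 9.8889.
W = Q_C/COP_R = 2410/9.8889 = 244 J.

W_in ≈ 244 J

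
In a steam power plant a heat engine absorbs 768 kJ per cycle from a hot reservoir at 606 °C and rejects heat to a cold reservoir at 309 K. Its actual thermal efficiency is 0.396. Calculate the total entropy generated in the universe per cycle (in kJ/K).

ΔS_univ ≈ 0.6276 kJ/K

T_H = 606 °C → 606 + 273.15 = 879.15 K.
W = η·Q_H = 0.396 × 768 = 304.1 kJ, so Q_C = Q_H − W = 463.9 kJ.
Entropy balance on the reservoirs: −Q_H/T_H = -0.8736 kJ/K, +Q_C/T_C = 1.501 kJ/K.
ΔS_univ = −Q_H/T_H + Q_C/T_C = 0.6276 kJ/K (> 0, since η = 0.396 < η_Carnot = 0.649).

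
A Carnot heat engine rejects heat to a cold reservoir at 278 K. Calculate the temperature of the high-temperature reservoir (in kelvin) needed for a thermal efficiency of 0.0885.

T_H ≈ 305 K

From η = 1 − T_C/T_H, solving for T_H gives T_H = T_C/(1 − η) = 278.00/(1 − 0.0885) = 305 K.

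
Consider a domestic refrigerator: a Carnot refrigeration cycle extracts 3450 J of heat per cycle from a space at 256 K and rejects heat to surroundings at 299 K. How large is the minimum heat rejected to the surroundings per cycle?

Q_H ≈ 4030 J

For a reversible cycle Q_H/Q_C = T_H/T_C, so Q_H = Q_C·T_H/T_C = 3450 × 299.00/256.00 = 4030 J.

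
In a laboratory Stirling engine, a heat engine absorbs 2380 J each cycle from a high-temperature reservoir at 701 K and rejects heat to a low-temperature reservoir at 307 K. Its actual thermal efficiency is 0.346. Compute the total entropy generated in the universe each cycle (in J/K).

ΔS_univ ≈ 1.67 J/K

W = η·Q_H = 0.346 × 2380 = 823.5 J, so Q_C = Q_H − W = 1557 J.
Entropy balance on the reservoirs: −Q_H/T_H = -3.395 J/K, +Q_C/T_C = 5.070 J/K.
ΔS_univ = −Q_H/T_H + Q_C/T_C = 1.67 J/K (> 0, since η = 0.346 < η_Carnot = 0.562).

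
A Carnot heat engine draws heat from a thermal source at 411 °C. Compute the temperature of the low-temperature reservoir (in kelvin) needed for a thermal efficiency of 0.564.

T_H = 411 °C → 411 + 273.15 = 684.15 K.
From η = 1 − T_C/T_H, T_C = T_H·(1 − η) = 684.15 × (1 − 0.564) = 298 K.

T_C ≈ 298 K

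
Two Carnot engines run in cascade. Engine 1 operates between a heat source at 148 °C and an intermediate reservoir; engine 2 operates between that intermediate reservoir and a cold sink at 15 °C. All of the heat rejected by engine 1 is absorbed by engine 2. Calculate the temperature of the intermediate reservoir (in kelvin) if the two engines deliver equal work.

T_m ≈ 355 K

T_H = 148 °C → 148 + 273.15 = 421.15 K.
T_C = 15 °C → 15 + 273.15 = 288.15 K.
For reversible stages Q_m = Q_H·(T_m/T_H). Setting W₁ = Q_H(1 − T_m/T_H) equal to W₂ = Q_m(1 − T_C/T_m) = Q_H·(T_m − T_C)/T_H gives T_H − T_m = T_m − T_C, so T_m = (T_H + T_C)/2 = (421.15 + 288.15)/2 = 355 K.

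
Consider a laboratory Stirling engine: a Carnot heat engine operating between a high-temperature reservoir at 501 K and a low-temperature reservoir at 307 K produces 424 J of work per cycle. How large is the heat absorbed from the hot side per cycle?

Q_H ≈ 1090 J

For a reversible engine, η = 1 − T_C/T_H = 1 − 307.00/501.00 = 0.3872.
Q_H = W/η = 424/0.3872 = 1090 J.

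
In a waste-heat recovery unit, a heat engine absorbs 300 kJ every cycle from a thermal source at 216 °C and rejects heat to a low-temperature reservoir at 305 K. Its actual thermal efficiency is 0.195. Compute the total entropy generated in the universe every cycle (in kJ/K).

ΔS_univ ≈ 0.1785 kJ/K

T_H = 216 °C → 216 + 273.15 = 489.15 K.
W = η·Q_H = 0.195 × 300 = 58.50 kJ, so Q_C = Q_H − W = 241.5 kJ.
Reservoir entropy changes: ΔS_H = −Q_H/T_H = −300/489.15 = -0.6133 kJ/K and ΔS_C = +Q_C/T_C = 241.5/305.00 = 0.7918 kJ/K.
ΔS_univ = −Q_H/T_H + Q_C/T_C = 0.1785 kJ/K (> 0, since η = 0.195 < η_Carnot = 0.376).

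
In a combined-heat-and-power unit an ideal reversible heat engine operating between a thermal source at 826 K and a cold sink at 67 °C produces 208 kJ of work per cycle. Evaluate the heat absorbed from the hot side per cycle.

T_C = 67 °C → 67 + 273.15 = 340.15 K.
For a reversible engine, η = 1 − T_C/T_H = 1 − 340.15/826.00 = 0.5882.
Q_H = W/η = 208/0.5882 = 353.6 kJ.

Q_H ≈ 353.6 kJ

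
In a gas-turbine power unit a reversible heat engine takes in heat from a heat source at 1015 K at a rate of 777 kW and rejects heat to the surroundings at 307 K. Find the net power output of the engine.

Ẇ ≈ 542.0 kW

Since the cycle is reversible, η = 1 − T_C/T_H = 1 − 307.00/1015.00 = 0.6975.
W = η·Q_H = 0.6975 × 777 = 542.0 kW.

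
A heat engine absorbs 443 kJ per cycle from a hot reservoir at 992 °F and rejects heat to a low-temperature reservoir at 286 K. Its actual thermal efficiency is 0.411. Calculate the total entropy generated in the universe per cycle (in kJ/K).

T_H = 992 °F → (992 − 32) × 5/9 = 533.33 °C = 806.48 K.
W = η·Q_H = 0.411 × 443 = 182.1 kJ, so Q_C = Q_H − W = 260.9 kJ.
Reservoir entropy changes: ΔS_H = −Q_H/T_H = −443/806.48 = -0.5493 kJ/K and ΔS_C = +Q_C/T_C = 260.9/286.00 = 0.9123 kJ/K.
ΔS_univ = −Q_H/T_H + Q_C/T_C = 0.363 kJ/K (> 0, since η = 0.411 < η_Carnot = 0.645).

ΔS_univ ≈ 0.363 kJ/K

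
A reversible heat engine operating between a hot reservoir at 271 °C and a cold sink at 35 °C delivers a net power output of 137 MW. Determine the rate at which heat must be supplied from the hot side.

T_H = 271 °C → 271 + 273.15 = 544.15 K.
T_C = 35 °C → 35 + 273.15 = 308.15 K.
The Carnot efficiency is η = 1 − T_C/T_H = 1 − 308.15/544.15 = 0.4337.
Q_H = W/η = 137/0.4337 = 316 MW.

Q̇_H ≈ 316 MW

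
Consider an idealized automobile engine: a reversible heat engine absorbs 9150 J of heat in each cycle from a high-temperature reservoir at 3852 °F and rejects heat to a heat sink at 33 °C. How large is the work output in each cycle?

T_H = 3852 °F → (3852 − 32) × 5/9 = 2122.22 °C = 2395.37 K.
T_C = 33 °C → 33 + 273.15 = 306.15 K.
The Carnot efficiency is η = 1 − T_C/T_H = 1 − 306.15/2395.37 = 0.8722.
W = η·Q_H = 0.8722 × 9150 = 7981 J.

W ≈ 7981 J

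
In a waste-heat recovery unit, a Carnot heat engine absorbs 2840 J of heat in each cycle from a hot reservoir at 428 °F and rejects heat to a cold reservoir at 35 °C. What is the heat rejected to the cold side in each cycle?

Q_C ≈ 1775 J

T_H = 428 °F → (428 − 32) × 5/9 = 220.00 °C = 493.15 K.
T_C = 35 °C → 35 + 273.15 = 308.15 K.
Since the cycle is reversible, η = 1 − T_C/T_H = 1 − 308.15/493.15 = 0.3751.
For a reversible cycle Q_C/Q_H = T_C/T_H, so Q_C = 2840 × 308.15/493.15 = 1775 J.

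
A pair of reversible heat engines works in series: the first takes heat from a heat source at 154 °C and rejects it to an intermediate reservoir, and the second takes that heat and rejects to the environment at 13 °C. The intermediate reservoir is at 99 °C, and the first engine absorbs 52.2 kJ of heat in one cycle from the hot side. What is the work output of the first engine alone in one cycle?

W₁ ≈ 6.72 kJ

T_H = 154 °C → 154 + 273.15 = 427.15 K.
T_C = 13 °C → 13 + 273.15 = 286.15 K.
T_m = 99 °C → 99 + 273.15 = 372.15 K.
First-stage efficiency η₁ = 1 − T_m/T_H = 1 − 372.15/427.15 = 0.1288.
W₁ = η₁·Q_H = 0.1288 × 52.2 = 6.72 kJ.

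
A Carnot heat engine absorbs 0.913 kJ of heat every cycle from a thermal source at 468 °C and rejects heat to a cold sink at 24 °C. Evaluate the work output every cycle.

T_H = 468 °C → 468 + 273.15 = 741.15 K.
T_C = 24 °C → 24 + 273.15 = 297.15 K.
For a reversible engine, η = 1 − T_C/T_H = 1 − 297.15/741.15 = 0.5991.
W = η·Q_H = 0.5991 × 0.913 = 0.5470 kJ.

W ≈ 0.5470 kJ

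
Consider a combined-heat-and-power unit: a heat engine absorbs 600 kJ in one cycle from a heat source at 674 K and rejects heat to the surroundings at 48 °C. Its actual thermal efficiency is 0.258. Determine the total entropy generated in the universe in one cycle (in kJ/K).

T_C = 48 °C → 48 + 273.15 = 321.15 K.
W = η·Q_H = 0.258 × 600 = 154.8 kJ, so Q_C = Q_H − W = 445.2 kJ.
Entropy balance on the reservoirs: −Q_H/T_H = -0.8902 kJ/K, +Q_C/T_C = 1.386 kJ/K.
ΔS_univ = −Q_H/T_H + Q_C/T_C = 0.496 kJ/K (> 0, since η = 0.258 < η_Carnot = 0.524).

ΔS_univ ≈ 0.496 kJ/K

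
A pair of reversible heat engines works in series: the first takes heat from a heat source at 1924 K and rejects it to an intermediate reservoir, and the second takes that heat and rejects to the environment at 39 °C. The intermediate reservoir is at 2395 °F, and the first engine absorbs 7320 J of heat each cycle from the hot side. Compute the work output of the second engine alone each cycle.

W₂ ≈ 4846 J

T_C = 39 °C → 39 + 273.15 = 312.15 K.
T_m = 2395 °F → (2395 − 32) × 5/9 = 1312.78 °C = 1585.93 K.
Heat entering the second stage: Q_m = Q_H·(T_m/T_H) = 7320 × 1585.93/1924.00 = 6034 J.
Second-stage efficiency η₂ = 1 − T_C/T_m = 1 − 312.15/1585.93 = 0.8032, so W₂ = η₂·Q_m = 4846 J.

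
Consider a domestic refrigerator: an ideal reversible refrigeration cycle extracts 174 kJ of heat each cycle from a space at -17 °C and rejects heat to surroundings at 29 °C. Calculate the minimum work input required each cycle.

W_in ≈ 31.25 kJ

T_H = 29 °C → 29 + 273.15 = 302.15 K.
T_C = -17 °C → -17 + 273.15 = 256.15 K.
The reversible coefficient of performance is COP_R = T_C/(T_H − T_C) = 256.15/46.00 = 5.5685.
W = Q_C/COP_R = 174/5.5685 = 31.25 kJ.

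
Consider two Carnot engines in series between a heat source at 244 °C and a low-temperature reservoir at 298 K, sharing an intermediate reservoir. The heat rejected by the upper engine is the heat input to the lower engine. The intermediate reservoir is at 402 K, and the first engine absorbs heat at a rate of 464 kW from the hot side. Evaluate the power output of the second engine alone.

T_H = 244 °C → 244 + 273.15 = 517.15 K.
Heat entering the second stage: Q_m = Q_H·(T_m/T_H) = 464 × 402.00/517.15 = 360.7 kW.
Second-stage efficiency η₂ = 1 − T_C/T_m = 1 − 298.00/402.00 = 0.2587, so W₂ = η₂·Q_m = 93.31 kW.

Ẇ₂ ≈ 93.31 kW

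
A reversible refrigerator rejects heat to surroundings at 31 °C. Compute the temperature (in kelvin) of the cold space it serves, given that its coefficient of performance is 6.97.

T_H = 31 °C → 31 + 273.15 = 304.15 K.
COP_R = T_C/(T_H − T_C) ⇒ T_C = T_H·COP_R/(1 + COP_R) = 304.15 × 6.97/(1 + 6.97) = 266 K.

T_C ≈ 266 K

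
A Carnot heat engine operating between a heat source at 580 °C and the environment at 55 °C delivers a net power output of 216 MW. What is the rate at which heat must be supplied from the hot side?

Q̇_H ≈ 351 MW

T_H = 580 °C → 580 + 273.15 = 853.15 K.
T_C = 55 °C → 55 + 273.15 = 328.15 K.
The Carnot efficiency is η = 1 − T_C/T_H = 1 − 328.15/853.15 = 0.6154.
Q_H = W/η = 216/0.6154 = 351 MW.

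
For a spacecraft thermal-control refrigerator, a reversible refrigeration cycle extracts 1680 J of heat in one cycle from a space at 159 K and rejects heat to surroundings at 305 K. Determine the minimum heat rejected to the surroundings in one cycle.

Q_H ≈ 3220 J

For a reversible cycle Q_H/Q_C = T_H/T_C, so Q_H = Q_C·T_H/T_C = 1680 × 305.00/159.00 = 3220 J.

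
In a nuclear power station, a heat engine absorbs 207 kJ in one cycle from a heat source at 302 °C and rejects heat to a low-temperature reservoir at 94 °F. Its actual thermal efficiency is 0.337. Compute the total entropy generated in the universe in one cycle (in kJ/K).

T_H = 302 °C → 302 + 273.15 = 575.15 K.
T_C = 94 °F → (94 − 32) × 5/9 = 34.44 °C = 307.59 K.
W = η·Q_H = 0.337 × 207 = 69.76 kJ, so Q_C = Q_H − W = 137.2 kJ.
Entropy balance on the reservoirs: −Q_H/T_H = -0.3599 kJ/K, +Q_C/T_C = 0.4462 kJ/K.
ΔS_univ = −Q_H/T_H + Q_C/T_C = 0.0863 kJ/K (> 0, since η = 0.337 < η_Carnot = 0.465).

ΔS_univ ≈ 0.0863 kJ/K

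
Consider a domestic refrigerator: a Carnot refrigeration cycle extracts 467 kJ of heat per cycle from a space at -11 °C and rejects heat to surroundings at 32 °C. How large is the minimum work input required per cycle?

W_in ≈ 76.6 kJ

T_H = 32 °C → 32 + 273.15 = 305.15 K.
T_C = -11 °C → -11 + 273.15 = 262.15 K.
For a reversible refrigerator, COP_R = T_C/(T_H − T_C) = 262.15/43.00 = 6.0965.
W = Q_C/COP_R = 467/6.0965 = 76.6 kJ.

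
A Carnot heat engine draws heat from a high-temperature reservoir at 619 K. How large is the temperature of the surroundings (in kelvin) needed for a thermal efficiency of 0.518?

T_C ≈ 298.4 K

From η = 1 − T_C/T_H, T_C = T_H·(1 − η) = 619.00 × (1 − 0.518) = 298.4 K.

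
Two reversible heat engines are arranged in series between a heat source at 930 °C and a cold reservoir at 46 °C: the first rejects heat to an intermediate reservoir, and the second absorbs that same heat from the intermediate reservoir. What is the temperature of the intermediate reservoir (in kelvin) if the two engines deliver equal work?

T_m ≈ 761 K

T_H = 930 °C → 930 + 273.15 = 1203.15 K.
T_C = 46 °C → 46 + 273.15 = 319.15 K.
For reversible stages Q_m = Q_H·(T_m/T_H). Setting W₁ = Q_H(1 − T_m/T_H) equal to W₂ = Q_m(1 − T_C/T_m) = Q_H·(T_m − T_C)/T_H gives T_H − T_m = T_m − T_C, so T_m = (T_H + T_C)/2 = (1203.15 + 319.15)/2 = 761 K.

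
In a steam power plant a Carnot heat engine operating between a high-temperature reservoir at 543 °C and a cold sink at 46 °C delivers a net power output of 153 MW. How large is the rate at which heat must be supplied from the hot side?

Q̇_H ≈ 251 MW

T_H = 543 °C → 543 + 273.15 = 816.15 K.
T_C = 46 °C → 46 + 273.15 = 319.15 K.
η_rev = 1 − T_C/T_H = 1 − 319.15/816.15 = 0.6090.
Q_H = W/η = 153/0.6090 = 251 MW.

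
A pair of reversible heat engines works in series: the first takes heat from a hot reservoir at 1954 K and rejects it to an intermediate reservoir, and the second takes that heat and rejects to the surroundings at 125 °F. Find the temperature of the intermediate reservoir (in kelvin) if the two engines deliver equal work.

T_m ≈ 1140 K

T_C = 125 °F → (125 − 32) × 5/9 = 51.67 °C = 324.82 K.
For reversible stages Q_m = Q_H·(T_m/T_H). Setting W₁ = Q_H(1 − T_m/T_H) equal to W₂ = Q_m(1 − T_C/T_m) = Q_H·(T_m − T_C)/T_H gives T_H − T_m = T_m − T_C, so T_m = (T_H + T_C)/2 = (1954.00 + 324.82)/2 = 1140 K.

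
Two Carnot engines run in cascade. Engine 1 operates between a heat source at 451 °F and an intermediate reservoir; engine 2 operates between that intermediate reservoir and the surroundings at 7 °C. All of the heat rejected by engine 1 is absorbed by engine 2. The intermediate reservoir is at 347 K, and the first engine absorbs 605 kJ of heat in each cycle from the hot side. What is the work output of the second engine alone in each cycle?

T_H = 451 °F → (451 − 32) × 5/9 = 232.78 °C = 505.93 K.
T_C = 7 °C → 7 + 273.15 = 280.15 K.
Heat entering the second stage: Q_m = Q_H·(T_m/T_H) = 605 × 347.00/505.93 = 415.0 kJ.
Second-stage efficiency η₂ = 1 − T_C/T_m = 1 − 280.15/347.00 = 0.1927, so W₂ = η₂·Q_m = 79.94 kJ.

W₂ ≈ 79.94 kJ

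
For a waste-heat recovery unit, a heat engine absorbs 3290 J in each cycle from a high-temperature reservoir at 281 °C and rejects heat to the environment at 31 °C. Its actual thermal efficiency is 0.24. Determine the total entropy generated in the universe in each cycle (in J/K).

T_H = 281 °C → 281 + 273.15 = 554.15 K.
T_C = 31 °C → 31 + 273.15 = 304.15 K.
W = η·Q_H = 0.24 × 3290 = 789.6 J, so Q_C = Q_H − W = 2500 J.
Entropy balance on the reservoirs: −Q_H/T_H = -5.937 J/K, +Q_C/T_C = 8.221 J/K.
ΔS_univ = −Q_H/T_H + Q_C/T_C = 2.28 J/K (> 0, since η = 0.24 < η_Carnot = 0.451).

ΔS_univ ≈ 2.28 J/K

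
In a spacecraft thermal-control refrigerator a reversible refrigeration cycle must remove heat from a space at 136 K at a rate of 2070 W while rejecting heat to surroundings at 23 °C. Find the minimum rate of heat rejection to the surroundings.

Q̇_H ≈ 4510 W

T_H = 23 °C → 23 + 273.15 = 296.15 K.
For a reversible cycle Q_H/Q_C = T_H/T_C, so Q_H = Q_C·T_H/T_C = 2070 × 296.15/136.00 = 4510 W.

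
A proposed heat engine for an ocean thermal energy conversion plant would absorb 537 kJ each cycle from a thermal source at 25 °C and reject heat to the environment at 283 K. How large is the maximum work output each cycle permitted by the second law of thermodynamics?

W_max ≈ 27.3 kJ

T_H = 25 °C → 25 + 273.15 = 298.15 K.
No engine can exceed the Carnot limit: η_max = 1 − T_C/T_H = 1 − 283.00/298.15 = 0.0508.
W_max = η_max · Q_H = 0.0508 × 537 = 27.3 kJ.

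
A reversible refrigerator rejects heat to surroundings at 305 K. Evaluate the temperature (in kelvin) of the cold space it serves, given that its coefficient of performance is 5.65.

COP_R = T_C/(T_H − T_C) ⇒ T_C = T_H·COP_R/(1 + COP_R) = 305.00 × 5.65/(1 + 5.65) = 259.1 K.

T_C ≈ 259.1 K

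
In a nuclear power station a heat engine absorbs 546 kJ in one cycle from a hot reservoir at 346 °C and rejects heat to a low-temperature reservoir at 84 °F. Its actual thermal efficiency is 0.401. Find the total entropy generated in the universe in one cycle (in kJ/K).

ΔS_univ ≈ 0.201 kJ/K

T_H = 346 °C → 346 + 273.15 = 619.15 K.
T_C = 84 °F → (84 − 32) × 5/9 = 28.89 °C = 302.04 K.
W = η·Q_H = 0.401 × 546 = 218.9 kJ, so Q_C = Q_H − W = 327.1 kJ.
Reservoir entropy changes: ΔS_H = −Q_H/T_H = −546/619.15 = -0.8819 kJ/K and ΔS_C = +Q_C/T_C = 327.1/302.04 = 1.083 kJ/K.
ΔS_univ = −Q_H/T_H + Q_C/T_C = 0.201 kJ/K (> 0, since η = 0.401 < η_Carnot = 0.512).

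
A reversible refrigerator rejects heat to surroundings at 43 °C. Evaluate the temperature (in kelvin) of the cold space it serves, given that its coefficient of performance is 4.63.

T_H = 43 °C → 43 + 273.15 = 316.15 K.
COP_R = T_C/(T_H − T_C) ⇒ T_C = T_H·COP_R/(1 + COP_R) = 316.15 × 4.63/(1 + 4.63) = 260.0 K.

T_C ≈ 260.0 K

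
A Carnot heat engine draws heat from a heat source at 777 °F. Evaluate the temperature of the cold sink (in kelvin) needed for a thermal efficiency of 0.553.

T_H = 777 °F → (777 − 32) × 5/9 = 413.89 °C = 687.04 K.
From η = 1 − T_C/T_H, T_C = T_H·(1 − η) = 687.04 × (1 − 0.553) = 307.1 K.

T_C ≈ 307.1 K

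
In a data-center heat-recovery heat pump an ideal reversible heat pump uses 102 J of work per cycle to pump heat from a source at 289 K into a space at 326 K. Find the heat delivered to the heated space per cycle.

Q_H ≈ 899 J

Reversible heating COP: COP_HP = T_H/(T_H − T_C) = 326.00/37.00 = 8.8108.
Q_H = COP_HP · W = 8.8108 × 102 = 899 J.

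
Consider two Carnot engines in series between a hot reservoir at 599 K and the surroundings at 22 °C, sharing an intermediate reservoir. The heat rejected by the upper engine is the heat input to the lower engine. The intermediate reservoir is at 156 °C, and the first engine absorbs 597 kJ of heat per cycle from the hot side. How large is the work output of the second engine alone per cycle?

T_C = 22 °C → 22 + 273.15 = 295.15 K.
T_m = 156 °C → 156 + 273.15 = 429.15 K.
Heat entering the second stage: Q_m = Q_H·(T_m/T_H) = 597 × 429.15/599.00 = 427.7 kJ.
Second-stage efficiency η₂ = 1 − T_C/T_m = 1 − 295.15/429.15 = 0.3122, so W₂ = η₂·Q_m = 133.6 kJ.

W₂ ≈ 133.6 kJ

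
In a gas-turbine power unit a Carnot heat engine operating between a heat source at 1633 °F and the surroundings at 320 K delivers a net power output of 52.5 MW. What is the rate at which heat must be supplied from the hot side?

Q̇_H ≈ 72.4 MW

T_H = 1633 °F → (1633 − 32) × 5/9 = 889.44 °C = 1162.59 K.
Carnot efficiency: η = 1 − T_C/T_H = 1 − 320.00/1162.59 = 0.7248.
Q_H = W/η = 52.5/0.7248 = 72.4 MW.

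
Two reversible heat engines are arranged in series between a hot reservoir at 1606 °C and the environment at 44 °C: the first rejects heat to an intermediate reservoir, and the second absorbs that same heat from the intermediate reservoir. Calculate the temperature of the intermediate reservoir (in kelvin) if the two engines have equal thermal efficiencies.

T_H = 1606 °C → 1606 + 273.15 = 1879.15 K.
T_C = 44 °C → 44 + 273.15 = 317.15 K.
Equal efficiencies require 1 − T_m/T_H = 1 − T_C/T_m, i.e. T_m/T_H = T_C/T_m, so T_m = √(T_H·T_C) = √(1879.15 × 317.15) = 772 K.

T_m ≈ 772 K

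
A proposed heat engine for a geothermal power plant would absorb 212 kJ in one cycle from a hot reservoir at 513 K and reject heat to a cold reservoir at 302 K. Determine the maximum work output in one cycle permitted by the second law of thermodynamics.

The second-law ceiling is the Carnot efficiency, η_max = 1 − T_C/T_H = 1 − 302.00/513.00 = 0.4113.
W_max = η_max · Q_H = 0.4113 × 212 = 87.2 kJ.

W_max ≈ 87.2 kJ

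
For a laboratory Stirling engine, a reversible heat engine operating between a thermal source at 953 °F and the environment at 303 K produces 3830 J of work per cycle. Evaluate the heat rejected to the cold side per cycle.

Q_C ≈ 2410 J

T_H = 953 °F → (953 − 32) × 5/9 = 511.67 °C = 784.82 K.
For a reversible engine, η = 1 − T_C/T_H = 1 − 303.00/784.82 = 0.6139.
Since Q_C/Q_H = T_C/T_H and Q_H = W/η, Q_C = W·T_C/(T_H − T_C) = 3830 × 303.00/481.82 = 2410 J.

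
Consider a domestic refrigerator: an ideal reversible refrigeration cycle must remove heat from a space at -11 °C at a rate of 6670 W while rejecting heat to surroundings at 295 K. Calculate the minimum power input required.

T_C = -11 °C → -11 + 273.15 = 262.15 K.
For a reversible refrigerator, COP_R = T_C/(T_H − T_C) = 262.15/32.85 = 7.9802.
W = Q_C/COP_R = 6670/7.9802 = 835.8 W.

Ẇ_in ≈ 835.8 W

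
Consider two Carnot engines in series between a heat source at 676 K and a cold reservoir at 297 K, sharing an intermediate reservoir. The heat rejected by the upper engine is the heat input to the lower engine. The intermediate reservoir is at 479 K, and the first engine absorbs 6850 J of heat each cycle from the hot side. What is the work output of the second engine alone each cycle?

Heat entering the second stage: Q_m = Q_H·(T_m/T_H) = 6850 × 479.00/676.00 = 4854 J.
Second-stage efficiency η₂ = 1 − T_C/T_m = 1 − 297.00/479.00 = 0.3800, so W₂ = η₂·Q_m = 1844 J.

W₂ ≈ 1844 J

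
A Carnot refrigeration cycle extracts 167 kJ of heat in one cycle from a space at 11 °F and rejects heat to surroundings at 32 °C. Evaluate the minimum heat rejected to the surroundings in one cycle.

Q_H ≈ 195 kJ

T_H = 32 °C → 32 + 273.15 = 305.15 K.
T_C = 11 °F → (11 − 32) × 5/9 = -11.67 °C = 261.48 K.
For a reversible cycle Q_H/Q_C = T_H/T_C, so Q_H = Q_C·T_H/T_C = 167 × 305.15/261.48 = 195 kJ.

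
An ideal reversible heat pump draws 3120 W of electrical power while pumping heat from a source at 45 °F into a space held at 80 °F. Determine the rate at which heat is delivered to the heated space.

Q̇_H ≈ 48100 W

T_H = 80 °F → (80 − 32) × 5/9 = 26.67 °C = 299.82 K.
T_C = 45 °F → (45 − 32) × 5/9 = 7.22 °C = 280.37 K.
For a reversible heat pump, COP_HP = T_H/(T_H − T_C) = 299.82/19.44 = 15.4191.
Q_H = COP_HP · W = 15.4191 × 3120 = 48100 W.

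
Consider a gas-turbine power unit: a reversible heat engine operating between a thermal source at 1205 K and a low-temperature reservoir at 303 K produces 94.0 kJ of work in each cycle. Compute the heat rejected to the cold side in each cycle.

Q_C ≈ 31.6 kJ

Carnot efficiency: η = 1 − T_C/T_H = 1 − 303.00/1205.00 = 0.7485.
Since Q_C/Q_H = T_C/T_H and Q_H = W/η, Q_C = W·T_C/(T_H − T_C) = 94.0 × 303.00/902.00 = 31.6 kJ.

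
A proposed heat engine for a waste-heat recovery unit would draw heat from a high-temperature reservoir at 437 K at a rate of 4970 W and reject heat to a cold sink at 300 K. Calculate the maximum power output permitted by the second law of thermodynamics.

Ẇ_max ≈ 1560 W

The second-law ceiling is the Carnot efficiency, η_max = 1 − T_C/T_H = 1 − 300.00/437.00 = 0.3135.
W_max = η_max · Q_H = 0.3135 × 4970 = 1560 W.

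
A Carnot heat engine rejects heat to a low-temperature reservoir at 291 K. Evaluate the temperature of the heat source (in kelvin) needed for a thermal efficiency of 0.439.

T_H ≈ 519 K

From η = 1 − T_C/T_H, solving for T_H gives T_H = T_C/(1 − η) = 291.00/(1 − 0.439) = 519 K.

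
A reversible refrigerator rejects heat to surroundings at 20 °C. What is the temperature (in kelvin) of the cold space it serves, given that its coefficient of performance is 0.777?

T_C ≈ 128.2 K

T_H = 20 °C → 20 + 273.15 = 293.15 K.
COP_R = T_C/(T_H − T_C) ⇒ T_C = T_H·COP_R/(1 + COP_R) = 293.15 × 0.777/(1 + 0.777) = 128.2 K.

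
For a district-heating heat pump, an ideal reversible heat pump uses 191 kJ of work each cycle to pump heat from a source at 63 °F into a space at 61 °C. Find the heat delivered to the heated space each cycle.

T_H = 61 °C → 61 + 273.15 = 334.15 K.
T_C = 63 °F → (63 − 32) × 5/9 = 17.22 °C = 290.37 K.
Reversible heating COP: COP_HP = T_H/(T_H − T_C) = 334.15/43.78 = 7.6329.
Q_H = COP_HP · W = 7.6329 × 191 = 1460 kJ.

Q_H ≈ 1460 kJ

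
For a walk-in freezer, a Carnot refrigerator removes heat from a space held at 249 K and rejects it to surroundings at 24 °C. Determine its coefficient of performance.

COP_R ≈ 5.17

T_H = 24 °C → 24 + 273.15 = 297.15 K.
Carnot COP: COP_R = T_C/(T_H − T_C) = 249.00/(297.15 − 249.00) = 5.17.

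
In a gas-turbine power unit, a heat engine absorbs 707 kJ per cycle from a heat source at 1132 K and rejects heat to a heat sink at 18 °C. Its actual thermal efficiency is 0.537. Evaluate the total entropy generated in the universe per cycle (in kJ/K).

T_C = 18 °C → 18 + 273.15 = 291.15 K.
W = η·Q_H = 0.537 × 707 = 379.7 kJ, so Q_C = Q_H − W = 327.3 kJ.
Reservoir entropy changes: ΔS_H = −Q_H/T_H = −707/1132.00 = -0.6246 kJ/K and ΔS_C = +Q_C/T_C = 327.3/291.15 = 1.124 kJ/K.
ΔS_univ = −Q_H/T_H + Q_C/T_C = 0.500 kJ/K (> 0, since η = 0.537 < η_Carnot = 0.743).

ΔS_univ ≈ 0.500 kJ/K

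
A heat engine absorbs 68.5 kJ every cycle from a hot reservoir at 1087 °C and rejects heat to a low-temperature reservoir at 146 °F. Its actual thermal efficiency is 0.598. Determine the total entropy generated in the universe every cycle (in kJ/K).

ΔS_univ ≈ 0.03148 kJ/K

T_H = 1087 °C → 1087 + 273.15 = 1360.15 K.
T_C = 146 °F → (146 − 32) × 5/9 = 63.33 °C = 336.48 K.
W = η·Q_H = 0.598 × 68.5 = 40.96 kJ, so Q_C = Q_H − W = 27.54 kJ.
Reservoir entropy changes: ΔS_H = −Q_H/T_H = −68.5/1360.15 = -0.05036 kJ/K and ΔS_C = +Q_C/T_C = 27.54/336.48 = 0.08184 kJ/K.
ΔS_univ = −Q_H/T_H + Q_C/T_C = 0.03148 kJ/K (> 0, since η = 0.598 < η_Carnot = 0.753).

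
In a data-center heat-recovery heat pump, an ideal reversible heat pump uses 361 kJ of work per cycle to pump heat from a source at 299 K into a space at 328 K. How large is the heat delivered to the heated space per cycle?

Q_H ≈ 4080 kJ

COP_HP = T_H/(T_H − T_C) = 328.00/29.00 = 11.3103.
Q_H = COP_HP · W = 11.3103 × 361 = 4080 kJ.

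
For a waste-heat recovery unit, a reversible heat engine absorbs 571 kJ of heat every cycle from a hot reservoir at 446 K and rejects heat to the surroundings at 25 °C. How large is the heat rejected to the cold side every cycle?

T_C = 25 °C → 25 + 273.15 = 298.15 K.
Since the cycle is reversible, η = 1 − T_C/T_H = 1 − 298.15/446.00 = 0.3315.
For a reversible cycle Q_C/Q_H = T_C/T_H, so Q_C = 571 × 298.15/446.00 = 382 kJ.

Q_C ≈ 382 kJ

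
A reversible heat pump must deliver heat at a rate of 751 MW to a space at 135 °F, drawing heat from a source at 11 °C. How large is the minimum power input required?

Ẇ_in ≈ 105 MW

T_H = 135 °F → (135 − 32) × 5/9 = 57.22 °C = 330.37 K.
T_C = 11 °C → 11 + 273.15 = 284.15 K.
The Carnot heat-pump COP is COP_HP = T_H/(T_H − T_C) = 330.37/46.22 = 7.1475.
W = Q_H/COP_HP = 751/7.1475 = 105 MW.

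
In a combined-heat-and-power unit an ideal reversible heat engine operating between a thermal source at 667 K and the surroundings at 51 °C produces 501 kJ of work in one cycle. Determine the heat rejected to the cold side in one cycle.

T_C = 51 °C → 51 + 273.15 = 324.15 K.
η_rev = 1 − T_C/T_H = 1 − 324.15/667.00 = 0.5140.
Since Q_C/Q_H = T_C/T_H and Q_H = W/η, Q_C = W·T_C/(T_H − T_C) = 501 × 324.15/342.85 = 474 kJ.

Q_C ≈ 474 kJ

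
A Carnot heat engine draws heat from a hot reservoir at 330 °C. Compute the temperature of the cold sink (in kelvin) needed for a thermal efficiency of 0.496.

T_H = 330 °C → 330 + 273.15 = 603.15 K.
From η = 1 − T_C/T_H, T_C = T_H·(1 − η) = 603.15 × (1 − 0.496) = 304 K.

T_C ≈ 304 K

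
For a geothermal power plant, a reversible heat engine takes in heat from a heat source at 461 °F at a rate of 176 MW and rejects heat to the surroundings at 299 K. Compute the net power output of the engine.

Ẇ ≈ 73.1 MW

T_H = 461 °F → (461 − 32) × 5/9 = 238.33 °C = 511.48 K.
For a reversible engine, η = 1 − T_C/T_H = 1 − 299.00/511.48 = 0.4154.
W = η·Q_H = 0.4154 × 176 = 73.1 MW.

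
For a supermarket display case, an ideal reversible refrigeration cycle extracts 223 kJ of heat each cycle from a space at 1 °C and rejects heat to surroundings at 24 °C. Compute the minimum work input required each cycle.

T_H = 24 °C → 24 + 273.15 = 297.15 K.
T_C = 1 °C → 1 + 273.15 = 274.15 K.
Carnot COP: COP_R = T_C/(T_H − T_C) = 274.15/23.00 = 11.9196.
W = Q_C/COP_R = 223/11.9196 = 18.7 kJ.

W_in ≈ 18.7 kJ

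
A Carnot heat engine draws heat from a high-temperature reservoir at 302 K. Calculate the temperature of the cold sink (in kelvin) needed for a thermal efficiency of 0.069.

T_C ≈ 281.2 K

From η = 1 − T_C/T_H, T_C = T_H·(1 − η) = 302.00 × (1 − 0.069) = 281.2 K.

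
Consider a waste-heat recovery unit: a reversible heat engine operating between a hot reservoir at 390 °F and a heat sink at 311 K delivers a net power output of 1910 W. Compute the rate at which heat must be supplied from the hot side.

Q̇_H ≈ 5600 W

T_H = 390 °F → (390 − 32) × 5/9 = 198.89 °C = 472.04 K.
Since the cycle is reversible, η = 1 − T_C/T_H = 1 − 311.00/472.04 = 0.3412.
Q_H = W/η = 1910/0.3412 = 5600 W.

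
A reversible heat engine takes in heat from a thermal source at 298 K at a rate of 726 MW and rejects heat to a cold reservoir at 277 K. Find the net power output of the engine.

Ẇ ≈ 51.2 MW

For a reversible engine, η = 1 − T_C/T_H = 1 − 277.00/298.00 = 0.0705.
W = η·Q_H = 0.0705 × 726 = 51.2 MW.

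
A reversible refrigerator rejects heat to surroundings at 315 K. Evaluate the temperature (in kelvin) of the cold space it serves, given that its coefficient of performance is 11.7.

T_C ≈ 290 K

COP_R = T_C/(T_H − T_C) ⇒ T_C = T_H·COP_R/(1 + COP_R) = 315.00 × 11.7/(1 + 11.7) = 290 K.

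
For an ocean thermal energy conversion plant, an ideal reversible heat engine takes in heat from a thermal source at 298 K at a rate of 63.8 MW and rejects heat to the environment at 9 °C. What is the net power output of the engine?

Ẇ ≈ 3.39 MW

T_C = 9 °C → 9 + 273.15 = 282.15 K.
η_rev = 1 − T_C/T_H = 1 − 282.15/298.00 = 0.0532.
W = η·Q_H = 0.0532 × 63.8 = 3.39 MW.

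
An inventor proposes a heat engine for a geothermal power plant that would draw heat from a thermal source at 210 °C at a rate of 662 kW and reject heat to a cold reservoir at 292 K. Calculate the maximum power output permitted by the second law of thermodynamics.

T_H = 210 °C → 210 + 273.15 = 483.15 K.
No engine can exceed the Carnot limit: η_max = 1 − T_C/T_H = 1 − 292.00/483.15 = 0.3956.
W_max = η_max · Q_H = 0.3956 × 662 = 261.9 kW.

Ẇ_max ≈ 261.9 kW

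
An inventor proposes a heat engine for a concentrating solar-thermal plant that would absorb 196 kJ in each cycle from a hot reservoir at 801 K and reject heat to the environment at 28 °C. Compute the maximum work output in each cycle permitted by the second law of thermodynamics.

T_C = 28 °C → 28 + 273.15 = 301.15 K.
No engine can exceed the Carnot limit: η_max = 1 − T_C/T_H = 1 − 301.15/801.00 = 0.6240.
W_max = η_max · Q_H = 0.6240 × 196 = 122 kJ.

W_max ≈ 122 kJ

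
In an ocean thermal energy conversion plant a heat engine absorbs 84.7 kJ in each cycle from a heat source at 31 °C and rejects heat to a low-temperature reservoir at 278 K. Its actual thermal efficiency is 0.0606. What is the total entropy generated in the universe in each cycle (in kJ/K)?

T_H = 31 °C → 31 + 273.15 = 304.15 K.
W = η·Q_H = 0.0606 × 84.7 = 5.133 kJ, so Q_C = Q_H − W = 79.57 kJ.
Entropy balance on the reservoirs: −Q_H/T_H = -0.2785 kJ/K, +Q_C/T_C = 0.2862 kJ/K.
ΔS_univ = −Q_H/T_H + Q_C/T_C = 0.00773 kJ/K (> 0, since η = 0.0606 < η_Carnot = 0.086).

ΔS_univ ≈ 0.00773 kJ/K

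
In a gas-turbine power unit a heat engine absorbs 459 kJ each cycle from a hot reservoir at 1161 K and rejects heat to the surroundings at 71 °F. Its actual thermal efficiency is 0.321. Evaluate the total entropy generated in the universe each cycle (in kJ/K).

ΔS_univ ≈ 0.662 kJ/K

T_C = 71 °F → (71 − 32) × 5/9 = 21.67 °C = 294.82 K.
W = η·Q_H = 0.321 × 459 = 147.3 kJ, so Q_C = Q_H − W = 311.7 kJ.
Entropy balance on the reservoirs: −Q_H/T_H = -0.3953 kJ/K, +Q_C/T_C = 1.057 kJ/K.
ΔS_univ = −Q_H/T_H + Q_C/T_C = 0.662 kJ/K (> 0, since η = 0.321 < η_Carnot = 0.746).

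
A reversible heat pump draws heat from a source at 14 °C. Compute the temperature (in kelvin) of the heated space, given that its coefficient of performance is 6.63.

T_H ≈ 338.2 K

T_C = 14 °C → 14 + 273.15 = 287.15 K.
COP_HP = T_H/(T_H − T_C) ⇒ T_H = T_C·COP_HP/(COP_HP − 1) = 287.15 × 6.63/(6.63 − 1) = 338.2 K.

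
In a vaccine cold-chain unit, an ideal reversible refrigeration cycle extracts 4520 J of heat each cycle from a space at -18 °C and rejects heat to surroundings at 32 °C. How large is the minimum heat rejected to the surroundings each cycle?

Q_H ≈ 5410 J

T_H = 32 °C → 32 + 273.15 = 305.15 K.
T_C = -18 °C → -18 + 273.15 = 255.15 K.
For a reversible cycle Q_H/Q_C = T_H/T_C, so Q_H = Q_C·T_H/T_C = 4520 × 305.15/255.15 = 5410 J.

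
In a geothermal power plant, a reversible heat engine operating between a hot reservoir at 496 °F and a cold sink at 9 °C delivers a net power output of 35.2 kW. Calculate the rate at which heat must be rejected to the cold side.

T_H = 496 °F → (496 − 32) × 5/9 = 257.78 °C = 530.93 K.
T_C = 9 °C → 9 + 273.15 = 282.15 K.
Since the cycle is reversible, η = 1 − T_C/T_H = 1 − 282.15/530.93 = 0.4686.
Since Q_C/Q_H = T_C/T_H and Q_H = W/η, Q_C = W·T_C/(T_H − T_C) = 35.2 × 282.15/248.78 = 39.92 kW.

Q̇_C ≈ 39.92 kW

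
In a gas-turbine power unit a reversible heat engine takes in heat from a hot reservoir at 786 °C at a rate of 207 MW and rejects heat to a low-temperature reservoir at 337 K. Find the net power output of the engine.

Ẇ ≈ 141 MW

T_H = 786 °C → 786 + 273.15 = 1059.15 K.
For a reversible engine, η = 1 − T_C/T_H = 1 − 337.00/1059.15 = 0.6818.
W = η·Q_H = 0.6818 × 207 = 141 MW.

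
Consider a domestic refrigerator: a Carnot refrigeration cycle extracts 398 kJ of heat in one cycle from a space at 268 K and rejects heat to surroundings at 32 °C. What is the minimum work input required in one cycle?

W_in ≈ 55.2 kJ

T_H = 32 °C → 32 + 273.15 = 305.15 K.
For a reversible refrigerator, COP_R = T_C/(T_H − T_C) = 268.00/37.15 = 7.2140.
W = Q_C/COP_R = 398/7.2140 = 55.2 kJ.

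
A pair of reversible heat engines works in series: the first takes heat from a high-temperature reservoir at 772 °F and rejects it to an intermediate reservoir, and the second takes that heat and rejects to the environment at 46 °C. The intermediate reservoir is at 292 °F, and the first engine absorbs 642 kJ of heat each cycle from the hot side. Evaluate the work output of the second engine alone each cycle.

T_H = 772 °F → (772 − 32) × 5/9 = 411.11 °C = 684.26 K.
T_C = 46 °C → 46 + 273.15 = 319.15 K.
T_m = 292 °F → (292 − 32) × 5/9 = 144.44 °C = 417.59 K.
Heat entering the second stage: Q_m = Q_H·(T_m/T_H) = 642 × 417.59/684.26 = 392 kJ.
Second-stage efficiency η₂ = 1 − T_C/T_m = 1 − 319.15/417.59 = 0.2357, so W₂ = η₂·Q_m = 92.4 kJ.

W₂ ≈ 92.4 kJ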